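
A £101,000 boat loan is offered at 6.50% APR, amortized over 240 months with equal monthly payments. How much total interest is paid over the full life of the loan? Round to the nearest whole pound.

At 6.50% the monthly rate is 0.0054167, so the payment is 101,000 × 0.0054167 / (1 − 1.0054167^−240) = £753.03.
Total paid = 240 × £753.03 = £180,727.20; interest = £180,727.20 − £101,000 = £79,727.20.

£79,727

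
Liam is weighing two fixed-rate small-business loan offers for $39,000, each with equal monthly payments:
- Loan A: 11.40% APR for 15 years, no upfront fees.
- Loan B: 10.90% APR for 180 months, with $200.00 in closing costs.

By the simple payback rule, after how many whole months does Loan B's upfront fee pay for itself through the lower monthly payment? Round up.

17 months

Loan A: at 11.40% the monthly rate is 0.0095000, so the payment is 39,000 × 0.0095000 / (1 − 1.0095000^−180) = $453.12.
Loan B: monthly rate = 10.9%/12 = 0.0090833; payment = 39,000 × 0.0090833 / (1 − (1+0.0090833)^−180) = $440.83.
Monthly savings = $453.12 − $440.83 = $12.29.
Break-even = $200.00 / $12.29 = 16.27 → 17 months.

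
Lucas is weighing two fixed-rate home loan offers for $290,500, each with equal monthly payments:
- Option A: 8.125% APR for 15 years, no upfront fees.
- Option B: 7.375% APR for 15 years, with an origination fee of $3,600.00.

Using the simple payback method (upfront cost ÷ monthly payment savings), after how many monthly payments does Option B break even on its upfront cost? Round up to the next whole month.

29 months

Option A: monthly rate = 8.125%/12 = 0.0067708; payment = 290,500 × 0.0067708 / (1 − (1+0.0067708)^−180) = $2,797.17.
Option B: at 7.375% the monthly rate is 0.0061458, so the payment is 290,500 × 0.0061458 / (1 − 1.0061458^−180) = $2,672.38.
Monthly savings = $2,797.17 − $2,672.38 = $124.79.
Break-even = $3,600.00 / $124.79 = 28.85 → 29 months.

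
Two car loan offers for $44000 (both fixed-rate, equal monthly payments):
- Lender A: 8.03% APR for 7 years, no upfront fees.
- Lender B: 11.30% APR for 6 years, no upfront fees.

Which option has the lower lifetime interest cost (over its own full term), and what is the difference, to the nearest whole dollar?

Lender A: at 8.03% the monthly rate is 0.0066917, so the payment is 44,000 × 0.0066917 / (1 − 1.0066917^−84) = $686.45.
Total interest on Lender A = 84 × $686.45 − $44,000 = $13,661.80.
Lender B: monthly rate = 11.3%/12 = 0.0094167; payment = 44,000 × 0.0094167 / (1 − (1+0.0094167)^−72) = $844.28.
Total interest on Lender B = 72 × $844.28 − $44,000 = $16,788.16.
Lender A is lower by $3,126.36.

Lender A by $3,126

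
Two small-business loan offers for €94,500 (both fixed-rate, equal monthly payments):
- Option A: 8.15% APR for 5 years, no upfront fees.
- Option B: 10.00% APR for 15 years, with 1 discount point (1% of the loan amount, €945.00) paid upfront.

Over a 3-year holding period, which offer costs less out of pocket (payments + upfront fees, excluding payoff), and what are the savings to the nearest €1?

Option B by €31,722

Option A: monthly rate = 8.15%/12 = 0.0067917; payment = 94,500 × 0.0067917 / (1 − (1+0.0067917)^−60) = €1,922.91.
Option B: monthly rate = 10%/12 = 0.0083333; payment = 94,500 × 0.0083333 / (1 − (1+0.0083333)^−180) = €1,015.50.
Over 36 months: Option A costs 36 × €1,922.91 = €69,224.76; Option B costs 36 × €1,015.50 + €945.00 = €37,503.00.
Option B is cheaper by €69,224.76 − €37,503.00 = €31,721.76.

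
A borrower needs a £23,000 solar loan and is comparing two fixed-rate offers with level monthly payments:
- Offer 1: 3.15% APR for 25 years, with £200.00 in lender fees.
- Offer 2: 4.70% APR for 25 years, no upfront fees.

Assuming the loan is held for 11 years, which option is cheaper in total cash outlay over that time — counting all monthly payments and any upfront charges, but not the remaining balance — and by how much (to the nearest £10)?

Offer 1 by £2,390

Offer 1: monthly rate = 3.15%/12 = 0.0026250; payment = 23,000 × 0.0026250 / (1 − (1+0.0026250)^−300) = £110.87.
Offer 2: at 4.70% the monthly rate is 0.0039167, so the payment is 23,000 × 0.0039167 / (1 − 1.0039167^−300) = £130.47.
Over 132 months: Offer 1 costs 132 × £110.87 + £200.00 = £14,834.84; Offer 2 costs 132 × £130.47 = £17,222.04.
Offer 1 is cheaper by £17,222.04 − £14,834.84 = £2,387.20.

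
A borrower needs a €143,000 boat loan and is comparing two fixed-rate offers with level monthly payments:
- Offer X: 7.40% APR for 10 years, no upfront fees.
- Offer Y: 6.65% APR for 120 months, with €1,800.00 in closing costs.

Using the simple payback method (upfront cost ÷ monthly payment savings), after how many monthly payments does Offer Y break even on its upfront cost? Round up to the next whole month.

Offer X: at 7.40% the monthly rate is 0.0061667, so the payment is 143,000 × 0.0061667 / (1 − 1.0061667^−120) = €1,689.98.
Offer Y: at 6.65% the monthly rate is 0.0055417, so the payment is 143,000 × 0.0055417 / (1 − 1.0055417^−120) = €1,634.67.
Monthly savings = €1,689.98 − €1,634.67 = €55.31.
Break-even = €1,800.00 / €55.31 = 32.54 → 33 months.

33 months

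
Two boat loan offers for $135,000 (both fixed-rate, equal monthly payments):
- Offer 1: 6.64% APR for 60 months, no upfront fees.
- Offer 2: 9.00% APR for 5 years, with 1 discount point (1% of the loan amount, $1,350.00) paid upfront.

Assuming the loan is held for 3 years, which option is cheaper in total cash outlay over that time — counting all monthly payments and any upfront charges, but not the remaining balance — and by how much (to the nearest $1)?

Offer 1: at 6.64% the monthly rate is 0.0055333, so the payment is 135,000 × 0.0055333 / (1 − 1.0055333^−60) = $2,650.29.
Offer 2: monthly rate = 9%/12 = 0.0075000; payment = 135,000 × 0.0075000 / (1 − (1+0.0075000)^−60) = $2,802.38.
Over 36 months: Offer 1 costs 36 × $2,650.29 = $95,410.44; Offer 2 costs 36 × $2,802.38 + $1,350.00 = $102,235.68.
Offer 1 is cheaper by $102,235.68 − $95,410.44 = $6,825.24.

Offer 1 by $6,825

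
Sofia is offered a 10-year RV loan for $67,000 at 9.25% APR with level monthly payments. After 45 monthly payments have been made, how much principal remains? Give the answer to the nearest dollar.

With monthly rate i = 9.25%/12 = 0.0077083, the balance after k of n payments is P · [(1+i)^n − (1+i)^k] / [(1+i)^n − 1].
(1+0.0077083)^120 = 2.51293932 and (1+0.0077083)^45 = 1.41275955, so the balance is 67,000 × (2.51293932 − 1.41275955) / (2.51293932 − 1) = $48,721.08.

$48,721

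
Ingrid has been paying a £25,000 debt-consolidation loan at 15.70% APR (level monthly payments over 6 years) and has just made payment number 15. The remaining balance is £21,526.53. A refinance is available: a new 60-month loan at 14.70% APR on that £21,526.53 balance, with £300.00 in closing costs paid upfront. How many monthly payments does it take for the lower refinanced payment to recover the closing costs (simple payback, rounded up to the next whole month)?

11 months

Current payment = 25,000 × 15.7%/12 / (1 − (1+0.0130833)^−72) = £538.18.
Refinanced payment = 21,526.53 × 0.0122500 / (1 − (1+0.0122500)^−60) = £508.73.
Monthly savings = £538.18 − £508.73 = £29.45.
Break-even = £300.00 / £29.45 = 10.19 → 11 months.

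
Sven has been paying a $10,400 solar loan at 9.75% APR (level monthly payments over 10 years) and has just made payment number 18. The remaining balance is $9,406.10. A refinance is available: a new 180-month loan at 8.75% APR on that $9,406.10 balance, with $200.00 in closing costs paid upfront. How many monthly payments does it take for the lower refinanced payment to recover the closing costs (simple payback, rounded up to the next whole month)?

5 months

Current payment = 10,400 × 9.75%/12 / (1 − (1+0.0081250)^−120) = $136.00.
Refinanced payment = 9,406.10 × 0.0072917 / (1 − (1+0.0072917)^−180) = $94.01.
Monthly savings = $136.00 − $94.01 = $41.99.
Break-even = $200.00 / $41.99 = 4.76 → 5 months.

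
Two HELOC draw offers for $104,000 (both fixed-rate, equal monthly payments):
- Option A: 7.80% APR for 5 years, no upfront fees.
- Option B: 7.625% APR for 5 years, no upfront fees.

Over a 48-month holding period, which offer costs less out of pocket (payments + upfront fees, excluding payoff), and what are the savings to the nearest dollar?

Option B by $416

Option A: at 7.80% the monthly rate is 0.0065000, so the payment is 104,000 × 0.0065000 / (1 − 1.0065000^−60) = $2,098.80.
Option B: at 7.625% the monthly rate is 0.0063542, so the payment is 104,000 × 0.0063542 / (1 − 1.0063542^−60) = $2,090.13.
Over 48 months: Option A costs 48 × $2,098.80 = $100,742.40; Option B costs 48 × $2,090.13 = $100,326.24.
Option B is cheaper by $100,742.40 − $100,326.24 = $416.16.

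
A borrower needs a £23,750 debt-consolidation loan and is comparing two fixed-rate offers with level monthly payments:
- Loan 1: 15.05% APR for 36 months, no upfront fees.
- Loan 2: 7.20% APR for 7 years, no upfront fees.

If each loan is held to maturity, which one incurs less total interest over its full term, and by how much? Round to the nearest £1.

Loan 1 by £646

Loan 1: at 15.05% the monthly rate is 0.0125417, so the payment is 23,750 × 0.0125417 / (1 − 1.0125417^−36) = £823.88.
Total interest on Loan 1 = 36 × £823.88 − £23,750 = £5,909.68.
Loan 2: monthly rate = 7.2%/12 = 0.0060000; payment = 23,750 × 0.0060000 / (1 − (1+0.0060000)^−84) = £360.78.
Total interest on Loan 2 = 84 × £360.78 − £23,750 = £6,555.52.
Loan 1 is lower by £645.84.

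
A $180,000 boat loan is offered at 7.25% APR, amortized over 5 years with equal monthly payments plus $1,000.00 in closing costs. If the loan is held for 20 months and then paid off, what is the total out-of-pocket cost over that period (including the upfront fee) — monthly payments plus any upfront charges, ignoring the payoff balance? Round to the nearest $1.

Monthly rate = 7.25%/12 = 0.0060417; payment = 180,000 × 0.0060417 / (1 − (1+0.0060417)^−60) = $3,585.49.
Total outlay = 20 × $3,585.49 + $1,000.00 = $72,709.80.

$72,710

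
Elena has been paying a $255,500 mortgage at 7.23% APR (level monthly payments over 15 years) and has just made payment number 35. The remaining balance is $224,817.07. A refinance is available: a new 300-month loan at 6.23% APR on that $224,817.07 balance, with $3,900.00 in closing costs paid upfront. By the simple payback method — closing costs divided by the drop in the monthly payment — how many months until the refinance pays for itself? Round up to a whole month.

Current payment = 255,500 × 7.23%/12 / (1 − (1+0.0060250)^−180) = $2,329.49.
Refinanced payment = 224,817.07 × 0.0051917 / (1 − (1+0.0051917)^−300) = $1,480.27.
Monthly savings = $2,329.49 − $1,480.27 = $849.22.
Break-even = $3,900.00 / $849.22 = 4.59 → 5 months.

5 months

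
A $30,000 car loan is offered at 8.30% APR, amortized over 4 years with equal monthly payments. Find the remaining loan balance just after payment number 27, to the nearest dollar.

$14,352

With monthly rate i = 8.3%/12 = 0.0069167, the balance after k of n payments is P · [(1+i)^n − (1+i)^k] / [(1+i)^n − 1].
(1+0.0069167)^48 = 1.39216084 and (1+0.0069167)^27 = 1.20455128, so the balance is 30,000 × (1.39216084 − 1.20455128) / (1.39216084 − 1) = $14,351.99.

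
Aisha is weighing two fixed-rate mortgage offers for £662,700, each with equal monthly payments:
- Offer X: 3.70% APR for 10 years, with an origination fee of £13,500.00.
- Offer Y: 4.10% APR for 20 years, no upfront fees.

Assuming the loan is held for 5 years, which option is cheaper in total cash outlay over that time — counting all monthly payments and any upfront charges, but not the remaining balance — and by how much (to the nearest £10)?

Offer X: at 3.70% the monthly rate is 0.0030833, so the payment is 662,700 × 0.0030833 / (1 − 1.0030833^−120) = £6,615.43.
Offer Y: monthly rate = 4.1%/12 = 0.0034167; payment = 662,700 × 0.0034167 / (1 − (1+0.0034167)^−240) = £4,050.84.
Over 60 months: Offer X costs 60 × £6,615.43 + £13,500.00 = £410,425.80; Offer Y costs 60 × £4,050.84 = £243,050.40.
Offer Y is cheaper by £410,425.80 − £243,050.40 = £167,375.40.

Offer Y by £167,380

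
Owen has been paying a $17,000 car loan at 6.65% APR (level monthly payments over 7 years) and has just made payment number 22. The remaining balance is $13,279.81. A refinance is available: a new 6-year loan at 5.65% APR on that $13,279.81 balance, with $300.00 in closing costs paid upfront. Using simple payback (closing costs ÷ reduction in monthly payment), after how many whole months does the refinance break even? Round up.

Current payment = 17,000 × 6.65%/12 / (1 − (1+0.0055417)^−84) = $253.68.
Refinanced payment = 13,279.81 × 0.0047083 / (1 − (1+0.0047083)^−72) = $217.90.
Monthly savings = $253.68 − $217.90 = $35.78.
Break-even = $300.00 / $35.78 = 8.38 → 9 months.

9 months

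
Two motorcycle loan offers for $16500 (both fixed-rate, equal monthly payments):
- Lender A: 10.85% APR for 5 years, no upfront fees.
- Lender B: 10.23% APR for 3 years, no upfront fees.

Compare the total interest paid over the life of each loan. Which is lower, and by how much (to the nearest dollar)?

Lender B by $2,220

Lender A: monthly rate = 10.85%/12 = 0.0090417; payment = 16,500 × 0.0090417 / (1 − (1+0.0090417)^−60) = $357.52.
Total interest on Lender A = 60 × $357.52 − $16,500 = $4,951.20.
Lender B: at 10.23% the monthly rate is 0.0085250, so the payment is 16,500 × 0.0085250 / (1 − 1.0085250^−36) = $534.19.
Total interest on Lender B = 36 × $534.19 − $16,500 = $2,730.84.
Lender B is lower by $2,220.36.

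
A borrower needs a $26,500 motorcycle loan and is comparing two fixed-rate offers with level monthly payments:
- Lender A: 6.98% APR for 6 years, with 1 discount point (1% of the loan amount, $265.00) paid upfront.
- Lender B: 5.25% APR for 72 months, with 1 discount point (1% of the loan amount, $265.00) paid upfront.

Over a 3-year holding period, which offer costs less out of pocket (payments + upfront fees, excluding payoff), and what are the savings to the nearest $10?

Lender B by $780

Lender A: at 6.98% the monthly rate is 0.0058167, so the payment is 26,500 × 0.0058167 / (1 − 1.0058167^−72) = $451.54.
Lender B: at 5.25% the monthly rate is 0.0043750, so the payment is 26,500 × 0.0043750 / (1 − 1.0043750^−72) = $429.86.
Over 36 months: Lender A costs 36 × $451.54 + $265.00 = $16,520.44; Lender B costs 36 × $429.86 + $265.00 = $15,739.96.
Lender B is cheaper by $16,520.44 − $15,739.96 = $780.48.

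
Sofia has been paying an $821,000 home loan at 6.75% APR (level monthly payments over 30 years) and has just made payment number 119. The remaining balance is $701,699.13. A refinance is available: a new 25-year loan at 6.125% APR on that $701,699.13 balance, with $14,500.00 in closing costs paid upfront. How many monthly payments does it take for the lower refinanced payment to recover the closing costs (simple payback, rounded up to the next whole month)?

Current payment = 821,000 × 6.75%/12 / (1 − (1+0.0056250)^−360) = $5,324.99.
Refinanced payment = 701,699.13 × 0.0051042 / (1 − (1+0.0051042)^−300) = $4,574.83.
Monthly savings = $5,324.99 − $4,574.83 = $750.16.
Break-even = $14,500.00 / $750.16 = 19.33 → 20 months.

20 months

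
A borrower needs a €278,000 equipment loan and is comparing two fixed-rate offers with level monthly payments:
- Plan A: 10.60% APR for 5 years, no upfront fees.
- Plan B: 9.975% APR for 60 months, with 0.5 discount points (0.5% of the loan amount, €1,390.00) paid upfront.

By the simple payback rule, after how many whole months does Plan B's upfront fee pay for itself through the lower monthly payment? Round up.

17 months

Plan A: at 10.60% the monthly rate is 0.0088333, so the payment is 278,000 × 0.0088333 / (1 − 1.0088333^−60) = €5,989.09.
Plan B: at 9.975% the monthly rate is 0.0083125, so the payment is 278,000 × 0.0083125 / (1 − 1.0083125^−60) = €5,903.26.
Monthly savings = €5,989.09 − €5,903.26 = €85.83.
Break-even = €1,390.00 / €85.83 = 16.19 → 17 months.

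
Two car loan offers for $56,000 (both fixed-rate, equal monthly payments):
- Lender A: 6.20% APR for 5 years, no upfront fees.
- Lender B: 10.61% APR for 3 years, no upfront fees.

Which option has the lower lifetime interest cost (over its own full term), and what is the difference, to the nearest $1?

Lender A by $358

Lender A: at 6.20% the monthly rate is 0.0051667, so the payment is 56,000 × 0.0051667 / (1 − 1.0051667^−60) = $1,087.85.
Total interest on Lender A = 60 × $1,087.85 − $56,000 = $9,271.00.
Lender B: at 10.61% the monthly rate is 0.0088417, so the payment is 56,000 × 0.0088417 / (1 − 1.0088417^−36) = $1,823.04.
Total interest on Lender B = 36 × $1,823.04 − $56,000 = $9,629.44.
Lender A is lower by $358.44.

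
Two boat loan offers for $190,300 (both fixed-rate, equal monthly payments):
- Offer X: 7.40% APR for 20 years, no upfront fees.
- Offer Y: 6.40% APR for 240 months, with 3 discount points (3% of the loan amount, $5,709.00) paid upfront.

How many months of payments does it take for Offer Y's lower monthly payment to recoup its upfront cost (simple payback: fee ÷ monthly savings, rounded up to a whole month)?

Offer X: monthly rate = 7.4%/12 = 0.0061667; payment = 190,300 × 0.0061667 / (1 − (1+0.0061667)^−240) = $1,521.43.
Offer Y: at 6.40% the monthly rate is 0.0053333, so the payment is 190,300 × 0.0053333 / (1 − 1.0053333^−240) = $1,407.64.
Monthly savings = $1,521.43 − $1,407.64 = $113.79.
Break-even = $5,709.00 / $113.79 = 50.17 → 51 months.

51 months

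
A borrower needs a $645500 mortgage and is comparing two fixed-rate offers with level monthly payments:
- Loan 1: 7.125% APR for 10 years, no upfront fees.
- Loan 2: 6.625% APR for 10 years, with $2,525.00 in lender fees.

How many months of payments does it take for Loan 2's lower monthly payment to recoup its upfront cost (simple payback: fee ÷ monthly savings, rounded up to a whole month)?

Loan 1: at 7.125% the monthly rate is 0.0059375, so the payment is 645,500 × 0.0059375 / (1 − 1.0059375^−120) = $7,536.45.
Loan 2: monthly rate = 6.625%/12 = 0.0055208; payment = 645,500 × 0.0055208 / (1 − (1+0.0055208)^−120) = $7,370.64.
Monthly savings = $7,536.45 − $7,370.64 = $165.81.
Break-even = $2,525.00 / $165.81 = 15.23 → 16 months.

16 months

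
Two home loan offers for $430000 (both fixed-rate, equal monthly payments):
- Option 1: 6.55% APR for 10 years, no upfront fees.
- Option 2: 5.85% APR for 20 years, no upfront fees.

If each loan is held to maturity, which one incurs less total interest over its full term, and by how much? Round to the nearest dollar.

Option 1 by $143,233

Option 1: at 6.55% the monthly rate is 0.0054583, so the payment is 430,000 × 0.0054583 / (1 − 1.0054583^−120) = $4,893.51.
Total interest on Option 1 = 120 × $4,893.51 − $430,000 = $157,221.20.
Option 2: monthly rate = 5.85%/12 = 0.0048750; payment = 430,000 × 0.0048750 / (1 − (1+0.0048750)^−240) = $3,043.56.
Total interest on Option 2 = 240 × $3,043.56 − $430,000 = $300,454.40.
Option 1 is lower by $143,233.20.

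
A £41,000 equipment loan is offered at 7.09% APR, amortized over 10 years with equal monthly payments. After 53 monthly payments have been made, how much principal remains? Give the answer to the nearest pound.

With monthly rate i = 7.09%/12 = 0.0059083, the balance after k of n payments is P · [(1+i)^n − (1+i)^k] / [(1+i)^n − 1].
(1+0.0059083)^120 = 2.02772345 and (1+0.0059083)^53 = 1.36645558, so the balance is 41,000 × (2.02772345 − 1.36645558) / (2.02772345 − 1) = £26,380.62.

£26,381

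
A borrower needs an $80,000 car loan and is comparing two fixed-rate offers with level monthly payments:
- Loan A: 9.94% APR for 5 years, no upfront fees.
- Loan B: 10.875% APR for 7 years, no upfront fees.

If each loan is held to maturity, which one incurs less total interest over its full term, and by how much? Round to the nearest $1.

Loan A by $12,777

Loan A: monthly rate = 9.94%/12 = 0.0082833; payment = 80,000 × 0.0082833 / (1 − (1+0.0082833)^−60) = $1,697.40.
Total interest on Loan A = 60 × $1,697.40 − $80,000 = $21,844.00.
Loan B: monthly rate = 10.875%/12 = 0.0090625; payment = 80,000 × 0.0090625 / (1 − (1+0.0090625)^−84) = $1,364.54.
Total interest on Loan B = 84 × $1,364.54 − $80,000 = $34,621.36.
Loan A is lower by $12,777.36.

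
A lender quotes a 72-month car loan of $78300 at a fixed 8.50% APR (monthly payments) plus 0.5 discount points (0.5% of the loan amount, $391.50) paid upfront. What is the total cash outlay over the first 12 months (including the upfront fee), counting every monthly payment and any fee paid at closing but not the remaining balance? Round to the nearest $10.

$17,100

Monthly rate = 8.5%/12 = 0.0070833; payment = 78,300 × 0.0070833 / (1 − (1+0.0070833)^−72) = $1,392.05.
Total outlay = 12 × $1,392.05 + $391.50 = $17,096.10.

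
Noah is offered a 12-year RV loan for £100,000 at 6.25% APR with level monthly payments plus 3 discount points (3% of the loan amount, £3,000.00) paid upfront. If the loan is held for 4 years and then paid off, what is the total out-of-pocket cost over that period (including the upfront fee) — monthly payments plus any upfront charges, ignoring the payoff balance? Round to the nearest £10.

At 6.25% the monthly rate is 0.0052083, so the payment is 100,000 × 0.0052083 / (1 − 1.0052083^−144) = £988.84.
Total outlay = 48 × £988.84 + £3,000.00 = £50,464.32.

£50,460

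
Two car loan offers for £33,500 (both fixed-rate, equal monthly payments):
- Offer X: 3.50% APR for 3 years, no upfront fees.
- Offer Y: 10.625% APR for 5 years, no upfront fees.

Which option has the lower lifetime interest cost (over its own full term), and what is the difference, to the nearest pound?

Offer X by £7,989

Offer X: monthly rate = 3.5%/12 = 0.0029167; payment = 33,500 × 0.0029167 / (1 − (1+0.0029167)^−36) = £981.62.
Total interest on Offer X = 36 × £981.62 − £33,500 = £1,838.32.
Offer Y: at 10.625% the monthly rate is 0.0088542, so the payment is 33,500 × 0.0088542 / (1 − 1.0088542^−60) = £722.12.
Total interest on Offer Y = 60 × £722.12 − £33,500 = £9,827.20.
Offer X is lower by £7,988.88.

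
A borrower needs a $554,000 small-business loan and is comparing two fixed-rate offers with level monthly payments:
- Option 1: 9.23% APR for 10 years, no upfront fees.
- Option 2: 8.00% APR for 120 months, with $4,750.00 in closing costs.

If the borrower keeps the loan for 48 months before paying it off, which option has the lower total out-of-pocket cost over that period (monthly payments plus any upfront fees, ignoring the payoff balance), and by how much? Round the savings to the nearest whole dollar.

Option 2 by $12,791

Option 1: monthly rate = 9.23%/12 = 0.0076917; payment = 554,000 × 0.0076917 / (1 − (1+0.0076917)^−120) = $7,086.98.
Option 2: at 8.00% the monthly rate is 0.0066667, so the payment is 554,000 × 0.0066667 / (1 − 1.0066667^−120) = $6,721.55.
Over 48 months: Option 1 costs 48 × $7,086.98 = $340,175.04; Option 2 costs 48 × $6,721.55 + $4,750.00 = $327,384.40.
Option 2 is cheaper by $340,175.04 − $327,384.40 = $12,790.64.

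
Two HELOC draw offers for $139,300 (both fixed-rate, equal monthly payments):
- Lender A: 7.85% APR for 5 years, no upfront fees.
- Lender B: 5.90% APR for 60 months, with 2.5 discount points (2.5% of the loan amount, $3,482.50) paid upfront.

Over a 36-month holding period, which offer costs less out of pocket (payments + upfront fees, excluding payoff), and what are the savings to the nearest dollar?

Lender A: monthly rate = 7.85%/12 = 0.0065417; payment = 139,300 × 0.0065417 / (1 − (1+0.0065417)^−60) = $2,814.51.
Lender B: monthly rate = 5.9%/12 = 0.0049167; payment = 139,300 × 0.0049167 / (1 − (1+0.0049167)^−60) = $2,686.59.
Over 36 months: Lender A costs 36 × $2,814.51 = $101,322.36; Lender B costs 36 × $2,686.59 + $3,482.50 = $100,199.74.
Lender B is cheaper by $101,322.36 − $100,199.74 = $1,122.62.

Lender B by $1,123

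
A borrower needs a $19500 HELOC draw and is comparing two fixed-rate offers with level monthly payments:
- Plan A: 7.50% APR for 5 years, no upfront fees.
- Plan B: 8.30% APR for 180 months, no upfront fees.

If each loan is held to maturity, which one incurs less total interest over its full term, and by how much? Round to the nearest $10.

Plan A: monthly rate = 7.5%/12 = 0.0062500; payment = 19,500 × 0.0062500 / (1 − (1+0.0062500)^−60) = $390.74.
Total interest on Plan A = 60 × $390.74 − $19,500 = $3,944.40.
Plan B: monthly rate = 8.3%/12 = 0.0069167; payment = 19,500 × 0.0069167 / (1 − (1+0.0069167)^−180) = $189.75.
Total interest on Plan B = 180 × $189.75 − $19,500 = $14,655.00.
Plan A is lower by $10,710.60.

Plan A by $10,710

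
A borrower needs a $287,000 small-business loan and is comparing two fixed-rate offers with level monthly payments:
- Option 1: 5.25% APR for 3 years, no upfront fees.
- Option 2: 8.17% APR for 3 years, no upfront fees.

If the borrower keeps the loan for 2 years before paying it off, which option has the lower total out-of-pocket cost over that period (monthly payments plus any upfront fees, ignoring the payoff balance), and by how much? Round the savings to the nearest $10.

Option 1: at 5.25% the monthly rate is 0.0043750, so the payment is 287,000 × 0.0043750 / (1 − 1.0043750^−36) = $8,633.90.
Option 2: monthly rate = 8.17%/12 = 0.0068083; payment = 287,000 × 0.0068083 / (1 − (1+0.0068083)^−36) = $9,016.06.
Over 24 months: Option 1 costs 24 × $8,633.90 = $207,213.60; Option 2 costs 24 × $9,016.06 = $216,385.44.
Option 1 is cheaper by $216,385.44 − $207,213.60 = $9,171.84.

Option 1 by $9,170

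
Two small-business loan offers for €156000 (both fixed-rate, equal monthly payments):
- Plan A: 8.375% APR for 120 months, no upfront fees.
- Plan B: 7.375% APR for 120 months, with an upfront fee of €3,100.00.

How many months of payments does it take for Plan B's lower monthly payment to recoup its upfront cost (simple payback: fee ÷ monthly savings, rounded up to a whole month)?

38 months

Plan A: at 8.375% the monthly rate is 0.0069792, so the payment is 156,000 × 0.0069792 / (1 − 1.0069792^−120) = €1,923.76.
Plan B: monthly rate = 7.375%/12 = 0.0061458; payment = 156,000 × 0.0061458 / (1 − (1+0.0061458)^−120) = €1,841.59.
Monthly savings = €1,923.76 − €1,841.59 = €82.17.
Break-even = €3,100.00 / €82.17 = 37.73 → 38 months.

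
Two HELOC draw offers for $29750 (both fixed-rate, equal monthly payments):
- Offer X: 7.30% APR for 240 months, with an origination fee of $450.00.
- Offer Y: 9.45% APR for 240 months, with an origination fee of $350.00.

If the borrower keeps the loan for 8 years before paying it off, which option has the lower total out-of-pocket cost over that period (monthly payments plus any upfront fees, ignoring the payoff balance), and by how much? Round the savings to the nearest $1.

Offer X by $3,769

Offer X: at 7.30% the monthly rate is 0.0060833, so the payment is 29,750 × 0.0060833 / (1 − 1.0060833^−240) = $236.04.
Offer Y: monthly rate = 9.45%/12 = 0.0078750; payment = 29,750 × 0.0078750 / (1 − (1+0.0078750)^−240) = $276.34.
Over 96 months: Offer X costs 96 × $236.04 + $450.00 = $23,109.84; Offer Y costs 96 × $276.34 + $350.00 = $26,878.64.
Offer X is cheaper by $26,878.64 − $23,109.84 = $3,768.80.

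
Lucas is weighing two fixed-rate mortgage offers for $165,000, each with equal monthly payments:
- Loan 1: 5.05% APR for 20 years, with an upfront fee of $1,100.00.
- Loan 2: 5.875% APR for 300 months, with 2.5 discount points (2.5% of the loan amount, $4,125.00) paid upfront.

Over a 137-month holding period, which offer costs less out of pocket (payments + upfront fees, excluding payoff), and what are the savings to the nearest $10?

Loan 2 by $2,860

Loan 1: monthly rate = 5.05%/12 = 0.0042083; payment = 165,000 × 0.0042083 / (1 − (1+0.0042083)^−240) = $1,093.49.
Loan 2: monthly rate = 5.875%/12 = 0.0048958; payment = 165,000 × 0.0048958 / (1 − (1+0.0048958)^−300) = $1,050.53.
Over 137 months: Loan 1 costs 137 × $1,093.49 + $1,100.00 = $150,908.13; Loan 2 costs 137 × $1,050.53 + $4,125.00 = $148,047.61.
Loan 2 is cheaper by $150,908.13 − $148,047.61 = $2,860.52.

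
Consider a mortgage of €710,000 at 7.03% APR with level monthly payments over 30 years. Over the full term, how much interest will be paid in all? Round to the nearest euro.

Monthly rate = 7.03%/12 = 0.0058583; payment = 710,000 × 0.0058583 / (1 − (1+0.0058583)^−360) = €4,737.96.
Total paid = 360 × €4,737.96 = €1,705,665.60; interest = €1,705,665.60 − €710,000 = €995,665.60.

€995,666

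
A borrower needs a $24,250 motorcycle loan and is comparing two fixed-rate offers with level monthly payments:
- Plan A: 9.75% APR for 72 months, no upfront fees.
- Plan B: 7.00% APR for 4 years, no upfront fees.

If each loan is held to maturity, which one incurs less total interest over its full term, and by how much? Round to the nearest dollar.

Plan A: at 9.75% the monthly rate is 0.0081250, so the payment is 24,250 × 0.0081250 / (1 − 1.0081250^−72) = $446.20.
Total interest on Plan A = 72 × $446.20 − $24,250 = $7,876.40.
Plan B: at 7.00% the monthly rate is 0.0058333, so the payment is 24,250 × 0.0058333 / (1 − 1.0058333^−48) = $580.70.
Total interest on Plan B = 48 × $580.70 − $24,250 = $3,623.60.
Plan B is lower by $4,252.80.

Plan B by $4,253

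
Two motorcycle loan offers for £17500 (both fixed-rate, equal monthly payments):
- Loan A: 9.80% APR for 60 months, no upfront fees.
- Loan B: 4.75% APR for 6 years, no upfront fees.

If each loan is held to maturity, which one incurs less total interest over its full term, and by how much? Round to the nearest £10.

Loan A: at 9.80% the monthly rate is 0.0081667, so the payment is 17,500 × 0.0081667 / (1 − 1.0081667^−60) = £370.10.
Total interest on Loan A = 60 × £370.10 − £17,500 = £4,706.00.
Loan B: monthly rate = 4.75%/12 = 0.0039583; payment = 17,500 × 0.0039583 / (1 − (1+0.0039583)^−72) = £279.81.
Total interest on Loan B = 72 × £279.81 − £17,500 = £2,646.32.
Loan B is lower by £2,059.68.

Loan B by £2,060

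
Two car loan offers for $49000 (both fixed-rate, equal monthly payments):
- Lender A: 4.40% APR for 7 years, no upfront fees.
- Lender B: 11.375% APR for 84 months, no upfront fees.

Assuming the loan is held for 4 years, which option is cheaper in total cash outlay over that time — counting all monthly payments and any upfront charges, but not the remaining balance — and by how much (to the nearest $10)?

Lender A: at 4.40% the monthly rate is 0.0036667, so the payment is 49,000 × 0.0036667 / (1 − 1.0036667^−84) = $678.83.
Lender B: monthly rate = 11.375%/12 = 0.0094792; payment = 49,000 × 0.0094792 / (1 − (1+0.0094792)^−84) = $848.69.
Over 48 months: Lender A costs 48 × $678.83 = $32,583.84; Lender B costs 48 × $848.69 = $40,737.12.
Lender A is cheaper by $40,737.12 − $32,583.84 = $8,153.28.

Lender A by $8,150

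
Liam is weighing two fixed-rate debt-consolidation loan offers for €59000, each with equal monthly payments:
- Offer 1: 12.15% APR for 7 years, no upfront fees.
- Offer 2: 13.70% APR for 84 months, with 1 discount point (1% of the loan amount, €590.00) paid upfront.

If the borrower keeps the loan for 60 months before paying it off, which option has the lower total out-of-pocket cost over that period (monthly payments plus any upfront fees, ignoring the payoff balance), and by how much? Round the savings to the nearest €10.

Offer 1 by €3,570

Offer 1: monthly rate = 12.15%/12 = 0.0101250; payment = 59,000 × 0.0101250 / (1 − (1+0.0101250)^−84) = €1,046.25.
Offer 2: at 13.70% the monthly rate is 0.0114167, so the payment is 59,000 × 0.0114167 / (1 − 1.0114167^−84) = €1,095.91.
Over 60 months: Offer 1 costs 60 × €1,046.25 = €62,775.00; Offer 2 costs 60 × €1,095.91 + €590.00 = €66,344.60.
Offer 1 is cheaper by €66,344.60 − €62,775.00 = €3,569.60.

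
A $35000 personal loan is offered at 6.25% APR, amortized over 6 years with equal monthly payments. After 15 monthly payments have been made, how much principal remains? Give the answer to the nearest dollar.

With monthly rate i = 6.25%/12 = 0.0052083, the balance after k of n payments is P · [(1+i)^n − (1+i)^k] / [(1+i)^n − 1].
(1+0.0052083)^72 = 1.45357613 and (1+0.0052083)^15 = 1.08103861, so the balance is 35,000 × (1.45357613 − 1.08103861) / (1.45357613 − 1) = $28,746.69.

$28,747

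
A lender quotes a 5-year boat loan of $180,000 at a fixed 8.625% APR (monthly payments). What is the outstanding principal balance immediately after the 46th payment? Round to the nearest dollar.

$49,162

With monthly rate i = 8.625%/12 = 0.0071875, the balance after k of n payments is P · [(1+i)^n − (1+i)^k] / [(1+i)^n − 1].
(1+0.0071875)^60 = 1.53680807 and (1+0.0071875)^46 = 1.39019285, so the balance is 180,000 × (1.53680807 − 1.39019285) / (1.53680807 − 1) = $49,162.34.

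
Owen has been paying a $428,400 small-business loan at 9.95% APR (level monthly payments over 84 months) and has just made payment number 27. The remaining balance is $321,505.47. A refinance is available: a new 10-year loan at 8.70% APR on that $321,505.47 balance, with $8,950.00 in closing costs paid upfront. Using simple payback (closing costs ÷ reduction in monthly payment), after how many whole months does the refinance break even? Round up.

Current payment = 428,400 × 9.95%/12 / (1 − (1+0.0082917)^−84) = $7,100.88.
Refinanced payment = 321,505.47 × 0.0072500 / (1 − (1+0.0072500)^−120) = $4,020.68.
Monthly savings = $7,100.88 − $4,020.68 = $3,080.20.
Break-even = $8,950.00 / $3,080.20 = 2.91 → 3 months.

3 months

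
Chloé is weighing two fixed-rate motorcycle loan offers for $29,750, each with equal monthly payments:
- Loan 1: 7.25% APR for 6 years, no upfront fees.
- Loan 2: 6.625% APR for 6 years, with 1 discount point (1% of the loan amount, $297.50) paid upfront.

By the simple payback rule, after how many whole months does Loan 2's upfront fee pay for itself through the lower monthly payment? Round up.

Loan 1: monthly rate = 7.25%/12 = 0.0060417; payment = 29,750 × 0.0060417 / (1 − (1+0.0060417)^−72) = $510.79.
Loan 2: monthly rate = 6.625%/12 = 0.0055208; payment = 29,750 × 0.0055208 / (1 − (1+0.0055208)^−72) = $501.87.
Monthly savings = $510.79 − $501.87 = $8.92.
Break-even = $297.50 / $8.92 = 33.35 → 34 months.

34 months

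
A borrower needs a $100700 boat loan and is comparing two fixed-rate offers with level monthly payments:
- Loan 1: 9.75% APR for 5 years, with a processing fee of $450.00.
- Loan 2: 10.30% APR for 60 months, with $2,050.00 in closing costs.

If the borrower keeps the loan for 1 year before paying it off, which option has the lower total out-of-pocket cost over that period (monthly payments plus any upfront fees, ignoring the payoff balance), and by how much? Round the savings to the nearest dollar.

Loan 1: monthly rate = 9.75%/12 = 0.0081250; payment = 100,700 × 0.0081250 / (1 − (1+0.0081250)^−60) = $2,127.21.
Loan 2: monthly rate = 10.3%/12 = 0.0085833; payment = 100,700 × 0.0085833 / (1 − (1+0.0085833)^−60) = $2,154.47.
Over 12 months: Loan 1 costs 12 × $2,127.21 + $450.00 = $25,976.52; Loan 2 costs 12 × $2,154.47 + $2,050.00 = $27,903.64.
Loan 1 is cheaper by $27,903.64 − $25,976.52 = $1,927.12.

Loan 1 by $1,927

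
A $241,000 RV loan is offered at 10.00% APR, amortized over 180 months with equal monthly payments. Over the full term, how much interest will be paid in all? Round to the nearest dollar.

$225,164

Monthly rate = 10%/12 = 0.0083333; payment = 241,000 × 0.0083333 / (1 − (1+0.0083333)^−180) = $2,589.80.
Total paid = 180 × $2,589.80 = $466,164.00; interest = $466,164.00 − $241,000 = $225,164.00.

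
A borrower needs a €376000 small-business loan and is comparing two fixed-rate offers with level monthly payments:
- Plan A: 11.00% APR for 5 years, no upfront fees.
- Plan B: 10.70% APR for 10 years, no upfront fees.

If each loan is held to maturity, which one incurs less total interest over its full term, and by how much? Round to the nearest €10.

Plan A by €123,380

Plan A: monthly rate = 11%/12 = 0.0091667; payment = 376,000 × 0.0091667 / (1 − (1+0.0091667)^−60) = €8,175.15.
Total interest on Plan A = 60 × €8,175.15 − €376,000 = €114,509.00.
Plan B: monthly rate = 10.7%/12 = 0.0089167; payment = 376,000 × 0.0089167 / (1 − (1+0.0089167)^−120) = €5,115.76.
Total interest on Plan B = 120 × €5,115.76 − €376,000 = €237,891.20.
Plan A is lower by €123,382.20.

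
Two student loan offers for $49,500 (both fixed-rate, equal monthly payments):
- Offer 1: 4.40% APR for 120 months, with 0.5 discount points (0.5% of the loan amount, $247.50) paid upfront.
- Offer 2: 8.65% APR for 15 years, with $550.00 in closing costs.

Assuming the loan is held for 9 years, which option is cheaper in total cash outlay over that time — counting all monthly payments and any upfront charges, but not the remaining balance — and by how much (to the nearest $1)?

Offer 2 by $1,730

Offer 1: at 4.40% the monthly rate is 0.0036667, so the payment is 49,500 × 0.0036667 / (1 − 1.0036667^−120) = $510.63.
Offer 2: monthly rate = 8.65%/12 = 0.0072083; payment = 49,500 × 0.0072083 / (1 − (1+0.0072083)^−180) = $491.81.
Over 108 months: Offer 1 costs 108 × $510.63 + $247.50 = $55,395.54; Offer 2 costs 108 × $491.81 + $550.00 = $53,665.48.
Offer 2 is cheaper by $55,395.54 − $53,665.48 = $1,730.06.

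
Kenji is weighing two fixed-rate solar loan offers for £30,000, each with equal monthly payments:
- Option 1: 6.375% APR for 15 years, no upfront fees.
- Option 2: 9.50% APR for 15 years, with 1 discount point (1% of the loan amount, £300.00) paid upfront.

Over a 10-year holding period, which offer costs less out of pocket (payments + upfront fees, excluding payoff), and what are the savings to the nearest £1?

Option 1 by £6,779

Option 1: at 6.375% the monthly rate is 0.0053125, so the payment is 30,000 × 0.0053125 / (1 − 1.0053125^−180) = £259.28.
Option 2: monthly rate = 9.5%/12 = 0.0079167; payment = 30,000 × 0.0079167 / (1 − (1+0.0079167)^−180) = £313.27.
Over 120 months: Option 1 costs 120 × £259.28 = £31,113.60; Option 2 costs 120 × £313.27 + £300.00 = £37,892.40.
Option 1 is cheaper by £37,892.40 − £31,113.60 = £6,778.80.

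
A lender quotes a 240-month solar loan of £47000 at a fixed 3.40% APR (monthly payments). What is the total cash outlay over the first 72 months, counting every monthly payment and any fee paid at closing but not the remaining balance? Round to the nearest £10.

Monthly rate = 3.4%/12 = 0.0028333; payment = 47,000 × 0.0028333 / (1 − (1+0.0028333)^−240) = £270.17.
Total outlay = 72 × £270.17 = £19,452.24.

£19,450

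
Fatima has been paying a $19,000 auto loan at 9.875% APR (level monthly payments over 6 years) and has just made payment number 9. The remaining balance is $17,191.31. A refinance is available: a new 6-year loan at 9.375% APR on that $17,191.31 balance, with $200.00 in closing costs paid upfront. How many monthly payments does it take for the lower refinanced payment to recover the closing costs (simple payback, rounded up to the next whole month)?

Current payment = 19,000 × 9.875%/12 / (1 − (1+0.0082292)^−72) = $350.79.
Refinanced payment = 17,191.31 × 0.0078125 / (1 − (1+0.0078125)^−72) = $313.09.
Monthly savings = $350.79 − $313.09 = $37.70.
Break-even = $200.00 / $37.70 = 5.31 → 6 months.

6 months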